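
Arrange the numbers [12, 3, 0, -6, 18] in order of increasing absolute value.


Compute absolute values:
  |12| = 12
  |3| = 3
  |0| = 0
  |-6| = 6
  |18| = 18
Absolute values in increasing order: 0 < 3 < 6 < 12 < 18
Listing the original numbers in that order gives the answer.
Final answer: [0, 3, -6, 12, 18]


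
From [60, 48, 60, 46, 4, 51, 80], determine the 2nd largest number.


Sort descending: [80, 60, 60, 51, 48, 46, 4]
The 2nd element (1-indexed) is at index 1.
Value = 60
Final answer: 60


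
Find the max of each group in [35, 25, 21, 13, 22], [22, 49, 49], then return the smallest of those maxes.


Find max of each group:
  Group 1: [35, 25, 21, 13, 22] -> max = 35
  Group 2: [22, 49, 49] -> max = 49
Maxes: [35, 49]
Minimum of maxes = 35
Final answer: 35


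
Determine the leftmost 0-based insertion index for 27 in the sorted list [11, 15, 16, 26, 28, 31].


List is sorted: [11, 15, 16, 26, 28, 31]
We need the leftmost position where 27 can be inserted, i.e. the first index whose element is >= 27 (or the end of the list if none is).
Binary search with low=0, high=6 (0-based indices):
  low=0, high=6, mid=3: a[3]=26 < 27, so low = 4
  low=4, high=6, mid=5: a[5]=31 >= 27, so high = 5
  low=4, high=5, mid=4: a[4]=28 >= 27, so high = 4
Now low = high = 4, so the insertion index is 4.
Final answer: 4


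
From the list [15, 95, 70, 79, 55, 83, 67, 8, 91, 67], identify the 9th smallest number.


Sort ascending: [8, 15, 55, 67, 67, 70, 79, 83, 91, 95]
The 9th element (1-indexed) is at index 8.
Value = 91
Final answer: 91


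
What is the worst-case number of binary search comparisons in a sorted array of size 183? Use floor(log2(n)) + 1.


Binary search halves the search space each step.
Maximum comparisons = floor(log2(183)) + 1
log2(183) = 7.5157
floor(log2(183)) = 7, so 7 + 1 = 8
Final answer: 8


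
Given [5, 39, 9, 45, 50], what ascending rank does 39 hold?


Sort ascending: [5, 9, 39, 45, 50]
Find 39 in the sorted list.
39 is at position 3 (1-indexed).
Final answer: 3


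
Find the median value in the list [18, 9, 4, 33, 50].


First, sort the list: [4, 9, 18, 33, 50]
The list has 5 elements (odd count).
The middle index is 2 (0-based), and the element there is 18.
Final answer: 18


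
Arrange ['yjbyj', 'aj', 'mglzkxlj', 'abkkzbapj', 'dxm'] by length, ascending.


Compute lengths:
  'yjbyj' has length 5
  'aj' has length 2
  'mglzkxlj' has length 8
  'abkkzbapj' has length 9
  'dxm' has length 3
Lengths in increasing order: 2 < 3 < 5 < 8 < 9
Listing the words in that order gives the answer.
Final answer: ['aj', 'dxm', 'yjbyj', 'mglzkxlj', 'abkkzbapj']


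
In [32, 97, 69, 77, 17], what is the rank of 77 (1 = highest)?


Sort descending: [97, 77, 69, 32, 17]
Find 77 in the sorted list.
77 is at position 2.
Final answer: 2


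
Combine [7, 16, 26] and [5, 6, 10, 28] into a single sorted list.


List A: [7, 16, 26]
List B: [5, 6, 10, 28]
Repeatedly compare the front elements and take the smaller:
  7 vs 5 -> take 5
  7 vs 6 -> take 6
  7 vs 10 -> take 7
  16 vs 10 -> take 10
  16 vs 28 -> take 16
  26 vs 28 -> take 26
  A is exhausted; append the rest of B: [28]
Final answer: [5, 6, 7, 10, 16, 26, 28]


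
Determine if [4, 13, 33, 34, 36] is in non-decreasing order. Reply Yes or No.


Check consecutive pairs:
  4 <= 13? True
  13 <= 33? True
  33 <= 34? True
  34 <= 36? True
Every consecutive pair is in order, so the list is non-decreasing.
Final answer: Yes


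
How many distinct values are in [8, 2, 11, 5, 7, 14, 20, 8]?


List all unique values:
Distinct values: [2, 5, 7, 8, 11, 14, 20]
Count = 7
Final answer: 7


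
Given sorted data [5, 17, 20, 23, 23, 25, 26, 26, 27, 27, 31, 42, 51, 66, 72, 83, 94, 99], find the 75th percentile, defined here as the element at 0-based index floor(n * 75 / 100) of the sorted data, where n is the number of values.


The dataset has n = 18 elements.
Index = floor(18 * 75 / 100) = floor(1350 / 100) = floor(13.5) = 13
Counting from index 0 in the sorted data, the element at index 13 is 66.
Final answer: 66


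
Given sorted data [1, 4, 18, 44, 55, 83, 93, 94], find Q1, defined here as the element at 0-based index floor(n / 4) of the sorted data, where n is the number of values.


The list has n = 8 elements.
Q1 index = floor(8 / 4) = floor(2) = 2
Counting from index 0 in the sorted data, the element at index 2 is 18.
Final answer: 18


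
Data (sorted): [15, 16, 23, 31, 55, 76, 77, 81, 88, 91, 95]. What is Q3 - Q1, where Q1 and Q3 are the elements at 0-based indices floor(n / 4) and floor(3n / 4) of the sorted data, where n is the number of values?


The data has n = 11 elements.
Q1 index = floor(11 / 4) = floor(2.75) = 2; Q3 index = floor(3 * 11 / 4) = floor(8.25) = 8
Q1 = element at index 2 = 23
Q3 = element at index 8 = 88
IQR = 88 - 23 = 65
Final answer: 65


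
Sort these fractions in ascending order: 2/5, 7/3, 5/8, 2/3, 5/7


Convert to decimal for comparison:
  2/5 = 0.4
  7/3 = 2.3333
  5/8 = 0.625
  2/3 = 0.6667
  5/7 = 0.7143
Decimals in increasing order: 0.4 < 0.625 < 0.6667 < 0.7143 < 2.3333
Writing each back as its fraction gives the sorted order.
Final answer: 2/5, 5/8, 2/3, 5/7, 7/3


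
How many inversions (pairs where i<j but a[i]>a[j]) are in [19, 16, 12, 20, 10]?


For each element, count the later elements that are smaller than it:
  19 (index 0): smaller elements after it = [16, 12, 10] -> 3
  16 (index 1): smaller elements after it = [12, 10] -> 2
  12 (index 2): smaller elements after it = [10] -> 1
  20 (index 3): smaller elements after it = [10] -> 1
Total inversions = 3 + 2 + 1 + 1 = 7
Final answer: 7


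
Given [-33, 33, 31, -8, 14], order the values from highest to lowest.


Original list: [-33, 33, 31, -8, 14]
Repeatedly take the largest remaining element:
  Remaining [-33, 33, 31, -8, 14] -> largest is 33
  Remaining [-33, 31, -8, 14] -> largest is 31
  Remaining [-33, -8, 14] -> largest is 14
  Remaining [-33, -8] -> largest is -8
  Remaining [-33] -> largest is -33
Collecting the picks in order gives the descending list.
Final answer: [33, 31, 14, -8, -33]


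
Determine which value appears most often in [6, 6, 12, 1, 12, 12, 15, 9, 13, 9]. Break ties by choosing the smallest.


Count the frequency of each value:
  1 appears 1 time(s)
  6 appears 2 time(s)
  9 appears 2 time(s)
  12 appears 3 time(s)
  13 appears 1 time(s)
  15 appears 1 time(s)
Maximum frequency is 3.
Only 12 reaches that frequency, so it is the mode.
Final answer: 12


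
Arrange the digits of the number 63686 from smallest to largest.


The number 63686 has digits: 6, 3, 6, 8, 6
Sorted: 3, 6, 6, 6, 8
Joining the sorted digits gives the result.
Final answer: 36668


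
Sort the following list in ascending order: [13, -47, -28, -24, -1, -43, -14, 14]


Original list: [13, -47, -28, -24, -1, -43, -14, 14]
Repeatedly take the smallest remaining element:
  Remaining [13, -47, -28, -24, -1, -43, -14, 14] -> smallest is -47
  Remaining [13, -28, -24, -1, -43, -14, 14] -> smallest is -43
  Remaining [13, -28, -24, -1, -14, 14] -> smallest is -28
  Remaining [13, -24, -1, -14, 14] -> smallest is -24
  Remaining [13, -1, -14, 14] -> smallest is -14
  Remaining [13, -1, 14] -> smallest is -1
  Remaining [13, 14] -> smallest is 13
  Remaining [14] -> smallest is 14
Collecting the picks in order gives the sorted list.
Final answer: [-47, -43, -28, -24, -14, -1, 13, 14]


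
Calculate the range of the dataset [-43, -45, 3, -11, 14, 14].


Maximum value: 14
Minimum value: -45
Range = 14 - (-45) = 59
Final answer: 59


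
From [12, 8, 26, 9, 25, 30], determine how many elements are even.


Check each element:
  12 is even
  8 is even
  26 is even
  9 is odd
  25 is odd
  30 is even
Evens: [12, 8, 26, 30]
Count of evens = 4
Final answer: 4


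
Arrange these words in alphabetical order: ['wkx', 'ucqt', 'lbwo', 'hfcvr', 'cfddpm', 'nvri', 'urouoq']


Compare strings character by character (the first differing letter decides):
  'cfddpm' < 'hfcvr' since 'c' < 'h' at position 1
  'hfcvr' < 'lbwo' since 'h' < 'l' at position 1
  'lbwo' < 'nvri' since 'l' < 'n' at position 1
  'nvri' < 'ucqt' since 'n' < 'u' at position 1
  'ucqt' < 'urouoq' since 'c' < 'r' at position 2
  'urouoq' < 'wkx' since 'u' < 'w' at position 1
Chaining these comparisons gives the alphabetical order.
Final answer: ['cfddpm', 'hfcvr', 'lbwo', 'nvri', 'ucqt', 'urouoq', 'wkx']


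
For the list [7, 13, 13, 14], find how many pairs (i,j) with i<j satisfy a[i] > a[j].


For each element, count the later elements that are smaller than it:
  7 (index 0): smaller elements after it = [] -> 0
  13 (index 1): smaller elements after it = [] -> 0
  13 (index 2): smaller elements after it = [] -> 0
Total inversions = 0 + 0 + 0 = 0
Final answer: 0


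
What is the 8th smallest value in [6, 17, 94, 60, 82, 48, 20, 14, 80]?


Sort ascending: [6, 14, 17, 20, 48, 60, 80, 82, 94]
The 8th element (1-indexed) is at index 7.
Value = 82
Final answer: 82


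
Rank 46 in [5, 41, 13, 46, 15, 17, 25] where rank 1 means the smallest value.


Sort ascending: [5, 13, 15, 17, 25, 41, 46]
Find 46 in the sorted list.
46 is at position 7 (1-indexed).
Final answer: 7


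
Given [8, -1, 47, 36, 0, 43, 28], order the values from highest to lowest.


Original list: [8, -1, 47, 36, 0, 43, 28]
Repeatedly take the largest remaining element:
  Remaining [8, -1, 47, 36, 0, 43, 28] -> largest is 47
  Remaining [8, -1, 36, 0, 43, 28] -> largest is 43
  Remaining [8, -1, 36, 0, 28] -> largest is 36
  Remaining [8, -1, 0, 28] -> largest is 28
  Remaining [8, -1, 0] -> largest is 8
  Remaining [-1, 0] -> largest is 0
  Remaining [-1] -> largest is -1
Collecting the picks in order gives the descending list.
Final answer: [47, 43, 36, 28, 8, 0, -1]


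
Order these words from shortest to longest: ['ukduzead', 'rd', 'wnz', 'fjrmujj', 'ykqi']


Compute lengths:
  'ukduzead' has length 8
  'rd' has length 2
  'wnz' has length 3
  'fjrmujj' has length 7
  'ykqi' has length 4
Lengths in increasing order: 2 < 3 < 4 < 7 < 8
Listing the words in that order gives the answer.
Final answer: ['rd', 'wnz', 'ykqi', 'fjrmujj', 'ukduzead']


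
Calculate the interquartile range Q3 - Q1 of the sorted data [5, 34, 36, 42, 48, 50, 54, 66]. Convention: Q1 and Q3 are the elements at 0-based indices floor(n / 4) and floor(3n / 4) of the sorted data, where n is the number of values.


The data has n = 8 elements.
Q1 index = floor(8 / 4) = floor(2) = 2; Q3 index = floor(3 * 8 / 4) = floor(6) = 6
Q1 = element at index 2 = 36
Q3 = element at index 6 = 54
IQR = 54 - 36 = 18
Final answer: 18


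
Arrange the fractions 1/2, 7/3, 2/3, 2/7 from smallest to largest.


Convert to decimal for comparison:
  1/2 = 0.5
  7/3 = 2.3333
  2/3 = 0.6667
  2/7 = 0.2857
Decimals in increasing order: 0.2857 < 0.5 < 0.6667 < 2.3333
Writing each back as its fraction gives the sorted order.
Final answer: 2/7, 1/2, 2/3, 7/3


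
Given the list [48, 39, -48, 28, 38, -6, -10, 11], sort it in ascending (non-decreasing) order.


Original list: [48, 39, -48, 28, 38, -6, -10, 11]
Repeatedly take the smallest remaining element:
  Remaining [48, 39, -48, 28, 38, -6, -10, 11] -> smallest is -48
  Remaining [48, 39, 28, 38, -6, -10, 11] -> smallest is -10
  Remaining [48, 39, 28, 38, -6, 11] -> smallest is -6
  Remaining [48, 39, 28, 38, 11] -> smallest is 11
  Remaining [48, 39, 28, 38] -> smallest is 28
  Remaining [48, 39, 38] -> smallest is 38
  Remaining [48, 39] -> smallest is 39
  Remaining [48] -> smallest is 48
Collecting the picks in order gives the sorted list.
Final answer: [-48, -10, -6, 11, 28, 38, 39, 48]


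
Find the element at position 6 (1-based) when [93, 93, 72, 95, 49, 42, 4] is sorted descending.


Sort descending: [95, 93, 93, 72, 49, 42, 4]
The 6th element (1-indexed) is at index 5.
Value = 42
Final answer: 42


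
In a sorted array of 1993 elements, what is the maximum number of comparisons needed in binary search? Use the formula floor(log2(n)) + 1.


Binary search halves the search space each step.
Maximum comparisons = floor(log2(1993)) + 1
log2(1993) = 10.9607
floor(log2(1993)) = 10, so 10 + 1 = 11
Final answer: 11


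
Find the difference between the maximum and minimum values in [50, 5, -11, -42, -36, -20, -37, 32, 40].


Maximum value: 50
Minimum value: -42
Range = 50 - (-42) = 92
Final answer: 92


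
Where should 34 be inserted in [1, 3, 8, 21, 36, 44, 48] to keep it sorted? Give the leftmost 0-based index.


List is sorted: [1, 3, 8, 21, 36, 44, 48]
We need the leftmost position where 34 can be inserted, i.e. the first index whose element is >= 34 (or the end of the list if none is).
Binary search with low=0, high=7 (0-based indices):
  low=0, high=7, mid=3: a[3]=21 < 34, so low = 4
  low=4, high=7, mid=5: a[5]=44 >= 34, so high = 5
  low=4, high=5, mid=4: a[4]=36 >= 34, so high = 4
Now low = high = 4, so the insertion index is 4.
Final answer: 4


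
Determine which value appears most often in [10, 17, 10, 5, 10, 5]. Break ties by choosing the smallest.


Count the frequency of each value:
  5 appears 2 time(s)
  10 appears 3 time(s)
  17 appears 1 time(s)
Maximum frequency is 3.
Only 10 reaches that frequency, so it is the mode.
Final answer: 10


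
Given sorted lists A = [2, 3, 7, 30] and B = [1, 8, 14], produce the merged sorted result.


List A: [2, 3, 7, 30]
List B: [1, 8, 14]
Repeatedly compare the front elements and take the smaller:
  2 vs 1 -> take 1
  2 vs 8 -> take 2
  3 vs 8 -> take 3
  7 vs 8 -> take 7
  30 vs 8 -> take 8
  30 vs 14 -> take 14
  B is exhausted; append the rest of A: [30]
Final answer: [1, 2, 3, 7, 8, 14, 30]


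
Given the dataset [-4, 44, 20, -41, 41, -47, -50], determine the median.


First, sort the list: [-50, -47, -41, -4, 20, 41, 44]
The list has 7 elements (odd count).
The middle index is 3 (0-based), and the element there is -4.
Final answer: -4


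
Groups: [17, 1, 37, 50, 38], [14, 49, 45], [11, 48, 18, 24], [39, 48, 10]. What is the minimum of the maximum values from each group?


Find max of each group:
  Group 1: [17, 1, 37, 50, 38] -> max = 50
  Group 2: [14, 49, 45] -> max = 49
  Group 3: [11, 48, 18, 24] -> max = 48
  Group 4: [39, 48, 10] -> max = 48
Maxes: [50, 49, 48, 48]
Minimum of maxes = 48
Final answer: 48


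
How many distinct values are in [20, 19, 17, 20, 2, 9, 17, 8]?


List all unique values:
Distinct values: [2, 8, 9, 17, 19, 20]
Count = 6
Final answer: 6


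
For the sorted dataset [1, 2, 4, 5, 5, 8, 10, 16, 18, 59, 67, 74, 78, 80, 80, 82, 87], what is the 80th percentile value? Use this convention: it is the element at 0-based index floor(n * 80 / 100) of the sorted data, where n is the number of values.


The dataset has n = 17 elements.
Index = floor(17 * 80 / 100) = floor(1360 / 100) = floor(13.6) = 13
Counting from index 0 in the sorted data, the element at index 13 is 80.
Final answer: 80


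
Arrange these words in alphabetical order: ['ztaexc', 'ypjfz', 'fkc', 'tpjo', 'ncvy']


Compare strings character by character (the first differing letter decides):
  'fkc' < 'ncvy' since 'f' < 'n' at position 1
  'ncvy' < 'tpjo' since 'n' < 't' at position 1
  'tpjo' < 'ypjfz' since 't' < 'y' at position 1
  'ypjfz' < 'ztaexc' since 'y' < 'z' at position 1
Chaining these comparisons gives the alphabetical order.
Final answer: ['fkc', 'ncvy', 'tpjo', 'ypjfz', 'ztaexc']


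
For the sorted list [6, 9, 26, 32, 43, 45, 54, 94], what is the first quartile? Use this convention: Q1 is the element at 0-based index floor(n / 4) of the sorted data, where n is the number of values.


The list has n = 8 elements.
Q1 index = floor(8 / 4) = floor(2) = 2
Counting from index 0 in the sorted data, the element at index 2 is 26.
Final answer: 26


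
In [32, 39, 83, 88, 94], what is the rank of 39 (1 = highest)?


Sort descending: [94, 88, 83, 39, 32]
Find 39 in the sorted list.
39 is at position 4.
Final answer: 4


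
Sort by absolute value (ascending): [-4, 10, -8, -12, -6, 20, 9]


Compute absolute values:
  |-4| = 4
  |10| = 10
  |-8| = 8
  |-12| = 12
  |-6| = 6
  |20| = 20
  |9| = 9
Absolute values in increasing order: 4 < 6 < 8 < 9 < 10 < 12 < 20
Listing the original numbers in that order gives the answer.
Final answer: [-4, -6, -8, 9, 10, -12, 20]


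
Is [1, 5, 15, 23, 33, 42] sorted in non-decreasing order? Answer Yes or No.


Check consecutive pairs:
  1 <= 5? True
  5 <= 15? True
  15 <= 23? True
  23 <= 33? True
  33 <= 42? True
Every consecutive pair is in order, so the list is non-decreasing.
Final answer: Yes


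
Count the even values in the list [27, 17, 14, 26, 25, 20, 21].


Check each element:
  27 is odd
  17 is odd
  14 is even
  26 is even
  25 is odd
  20 is even
  21 is odd
Evens: [14, 26, 20]
Count of evens = 3
Final answer: 3


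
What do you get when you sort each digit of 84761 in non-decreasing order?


The number 84761 has digits: 8, 4, 7, 6, 1
Sorted: 1, 4, 6, 7, 8
Joining the sorted digits gives the result.
Final answer: 14678


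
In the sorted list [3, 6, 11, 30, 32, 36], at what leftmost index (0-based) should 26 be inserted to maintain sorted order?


List is sorted: [3, 6, 11, 30, 32, 36]
We need the leftmost position where 26 can be inserted, i.e. the first index whose element is >= 26 (or the end of the list if none is).
Binary search with low=0, high=6 (0-based indices):
  low=0, high=6, mid=3: a[3]=30 >= 26, so high = 3
  low=0, high=3, mid=1: a[1]=6 < 26, so low = 2
  low=2, high=3, mid=2: a[2]=11 < 26, so low = 3
Now low = high = 3, so the insertion index is 3.
Final answer: 3


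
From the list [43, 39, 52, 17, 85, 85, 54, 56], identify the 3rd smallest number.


Sort ascending: [17, 39, 43, 52, 54, 56, 85, 85]
The 3rd element (1-indexed) is at index 2.
Value = 43
Final answer: 43


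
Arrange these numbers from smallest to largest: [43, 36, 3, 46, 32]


Original list: [43, 36, 3, 46, 32]
Repeatedly take the smallest remaining element:
  Remaining [43, 36, 3, 46, 32] -> smallest is 3
  Remaining [43, 36, 46, 32] -> smallest is 32
  Remaining [43, 36, 46] -> smallest is 36
  Remaining [43, 46] -> smallest is 43
  Remaining [46] -> smallest is 46
Collecting the picks in order gives the sorted list.
Final answer: [3, 32, 36, 43, 46]


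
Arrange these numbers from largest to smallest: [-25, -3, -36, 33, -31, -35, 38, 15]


Original list: [-25, -3, -36, 33, -31, -35, 38, 15]
Repeatedly take the largest remaining element:
  Remaining [-25, -3, -36, 33, -31, -35, 38, 15] -> largest is 38
  Remaining [-25, -3, -36, 33, -31, -35, 15] -> largest is 33
  Remaining [-25, -3, -36, -31, -35, 15] -> largest is 15
  Remaining [-25, -3, -36, -31, -35] -> largest is -3
  Remaining [-25, -36, -31, -35] -> largest is -25
  Remaining [-36, -31, -35] -> largest is -31
  Remaining [-36, -35] -> largest is -35
  Remaining [-36] -> largest is -36
Collecting the picks in order gives the descending list.
Final answer: [38, 33, 15, -3, -25, -31, -35, -36]


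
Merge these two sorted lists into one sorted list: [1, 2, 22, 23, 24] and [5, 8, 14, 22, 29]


List A: [1, 2, 22, 23, 24]
List B: [5, 8, 14, 22, 29]
Repeatedly compare the front elements and take the smaller:
  1 vs 5 -> take 1
  2 vs 5 -> take 2
  22 vs 5 -> take 5
  22 vs 8 -> take 8
  22 vs 14 -> take 14
  22 vs 22 -> take 22
  23 vs 22 -> take 22
  23 vs 29 -> take 23
  24 vs 29 -> take 24
  A is exhausted; append the rest of B: [29]
Final answer: [1, 2, 5, 8, 14, 22, 22, 23, 24, 29]


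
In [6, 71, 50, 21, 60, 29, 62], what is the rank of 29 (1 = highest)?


Sort descending: [71, 62, 60, 50, 29, 21, 6]
Find 29 in the sorted list.
29 is at position 5.
Final answer: 5


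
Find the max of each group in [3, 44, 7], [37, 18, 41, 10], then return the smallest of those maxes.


Find max of each group:
  Group 1: [3, 44, 7] -> max = 44
  Group 2: [37, 18, 41, 10] -> max = 41
Maxes: [44, 41]
Minimum of maxes = 41
Final answer: 41


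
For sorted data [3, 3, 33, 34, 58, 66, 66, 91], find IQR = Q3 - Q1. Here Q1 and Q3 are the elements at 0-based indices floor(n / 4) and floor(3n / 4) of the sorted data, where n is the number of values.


The data has n = 8 elements.
Q1 index = floor(8 / 4) = floor(2) = 2; Q3 index = floor(3 * 8 / 4) = floor(6) = 6
Q1 = element at index 2 = 33
Q3 = element at index 6 = 66
IQR = 66 - 33 = 33
Final answer: 33


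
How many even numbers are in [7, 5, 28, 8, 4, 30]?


Check each element:
  7 is odd
  5 is odd
  28 is even
  8 is even
  4 is even
  30 is even
Evens: [28, 8, 4, 30]
Count of evens = 4
Final answer: 4


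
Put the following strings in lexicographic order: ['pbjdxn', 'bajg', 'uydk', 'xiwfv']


Compare strings character by character (the first differing letter decides):
  'bajg' < 'pbjdxn' since 'b' < 'p' at position 1
  'pbjdxn' < 'uydk' since 'p' < 'u' at position 1
  'uydk' < 'xiwfv' since 'u' < 'x' at position 1
Chaining these comparisons gives the alphabetical order.
Final answer: ['bajg', 'pbjdxn', 'uydk', 'xiwfv']


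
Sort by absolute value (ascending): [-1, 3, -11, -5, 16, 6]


Compute absolute values:
  |-1| = 1
  |3| = 3
  |-11| = 11
  |-5| = 5
  |16| = 16
  |6| = 6
Absolute values in increasing order: 1 < 3 < 5 < 6 < 11 < 16
Listing the original numbers in that order gives the answer.
Final answer: [-1, 3, -5, 6, -11, 16]


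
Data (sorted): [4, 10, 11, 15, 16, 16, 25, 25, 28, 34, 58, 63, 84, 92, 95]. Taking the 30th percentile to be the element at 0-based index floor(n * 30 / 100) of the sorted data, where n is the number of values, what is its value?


The dataset has n = 15 elements.
Index = floor(15 * 30 / 100) = floor(450 / 100) = floor(4.5) = 4
Counting from index 0 in the sorted data, the element at index 4 is 16.
Final answer: 16


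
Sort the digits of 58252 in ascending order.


The number 58252 has digits: 5, 8, 2, 5, 2
Sorted: 2, 2, 5, 5, 8
Joining the sorted digits gives the result.
Final answer: 22558


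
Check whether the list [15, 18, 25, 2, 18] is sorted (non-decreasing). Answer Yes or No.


Check consecutive pairs:
  15 <= 18? True
  18 <= 25? True
  25 <= 2? False
  2 <= 18? True
1 consecutive pair(s) are out of order, so the list is not sorted.
Final answer: No


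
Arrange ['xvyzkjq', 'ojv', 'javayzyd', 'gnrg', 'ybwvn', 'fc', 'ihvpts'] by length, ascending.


Compute lengths:
  'xvyzkjq' has length 7
  'ojv' has length 3
  'javayzyd' has length 8
  'gnrg' has length 4
  'ybwvn' has length 5
  'fc' has length 2
  'ihvpts' has length 6
Lengths in increasing order: 2 < 3 < 4 < 5 < 6 < 7 < 8
Listing the words in that order gives the answer.
Final answer: ['fc', 'ojv', 'gnrg', 'ybwvn', 'ihvpts', 'xvyzkjq', 'javayzyd']


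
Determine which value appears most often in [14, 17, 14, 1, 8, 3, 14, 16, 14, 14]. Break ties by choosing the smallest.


Count the frequency of each value:
  1 appears 1 time(s)
  3 appears 1 time(s)
  8 appears 1 time(s)
  14 appears 5 time(s)
  16 appears 1 time(s)
  17 appears 1 time(s)
Maximum frequency is 5.
Only 14 reaches that frequency, so it is the mode.
Final answer: 14


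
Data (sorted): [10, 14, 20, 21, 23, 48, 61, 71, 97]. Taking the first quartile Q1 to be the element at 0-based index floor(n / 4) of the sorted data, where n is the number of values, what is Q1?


The list has n = 9 elements.
Q1 index = floor(9 / 4) = floor(2.25) = 2
Counting from index 0 in the sorted data, the element at index 2 is 20.
Final answer: 20


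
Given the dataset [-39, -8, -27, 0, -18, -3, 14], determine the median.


First, sort the list: [-39, -27, -18, -8, -3, 0, 14]
The list has 7 elements (odd count).
The middle index is 3 (0-based), and the element there is -8.
Final answer: -8


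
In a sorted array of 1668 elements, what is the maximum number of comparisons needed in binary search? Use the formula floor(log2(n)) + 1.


Binary search halves the search space each step.
Maximum comparisons = floor(log2(1668)) + 1
log2(1668) = 10.7039
floor(log2(1668)) = 10, so 10 + 1 = 11
Final answer: 11


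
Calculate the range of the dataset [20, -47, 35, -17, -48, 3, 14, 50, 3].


Maximum value: 50
Minimum value: -48
Range = 50 - (-48) = 98
Final answer: 98


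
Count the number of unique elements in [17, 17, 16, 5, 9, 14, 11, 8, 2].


List all unique values:
Distinct values: [2, 5, 8, 9, 11, 14, 16, 17]
Count = 8
Final answer: 8


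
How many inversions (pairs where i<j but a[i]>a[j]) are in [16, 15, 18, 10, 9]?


For each element, count the later elements that are smaller than it:
  16 (index 0): smaller elements after it = [15, 10, 9] -> 3
  15 (index 1): smaller elements after it = [10, 9] -> 2
  18 (index 2): smaller elements after it = [10, 9] -> 2
  10 (index 3): smaller elements after it = [9] -> 1
Total inversions = 3 + 2 + 2 + 1 = 8
Final answer: 8


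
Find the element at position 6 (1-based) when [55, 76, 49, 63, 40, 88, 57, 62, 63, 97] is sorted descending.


Sort descending: [97, 88, 76, 63, 63, 62, 57, 55, 49, 40]
The 6th element (1-indexed) is at index 5.
Value = 62
Final answer: 62


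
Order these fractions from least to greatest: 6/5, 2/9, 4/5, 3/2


Convert to decimal for comparison:
  6/5 = 1.2
  2/9 = 0.2222
  4/5 = 0.8
  3/2 = 1.5
Decimals in increasing order: 0.2222 < 0.8 < 1.2 < 1.5
Writing each back as its fraction gives the sorted order.
Final answer: 2/9, 4/5, 6/5, 3/2


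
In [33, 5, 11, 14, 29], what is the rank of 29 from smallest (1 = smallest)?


Sort ascending: [5, 11, 14, 29, 33]
Find 29 in the sorted list.
29 is at position 4 (1-indexed).
Final answer: 4


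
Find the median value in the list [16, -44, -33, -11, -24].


First, sort the list: [-44, -33, -24, -11, 16]
The list has 5 elements (odd count).
The middle index is 2 (0-based), and the element there is -24.
Final answer: -24


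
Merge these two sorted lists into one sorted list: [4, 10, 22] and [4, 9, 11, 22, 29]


List A: [4, 10, 22]
List B: [4, 9, 11, 22, 29]
Repeatedly compare the front elements and take the smaller:
  4 vs 4 -> take 4
  10 vs 4 -> take 4
  10 vs 9 -> take 9
  10 vs 11 -> take 10
  22 vs 11 -> take 11
  22 vs 22 -> take 22
  A is exhausted; append the rest of B: [22, 29]
Final answer: [4, 4, 9, 10, 11, 22, 22, 29]


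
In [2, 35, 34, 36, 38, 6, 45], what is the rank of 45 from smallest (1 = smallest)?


Sort ascending: [2, 6, 34, 35, 36, 38, 45]
Find 45 in the sorted list.
45 is at position 7 (1-indexed).
Final answer: 7


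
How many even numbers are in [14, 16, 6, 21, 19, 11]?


Check each element:
  14 is even
  16 is even
  6 is even
  21 is odd
  19 is odd
  11 is odd
Evens: [14, 16, 6]
Count of evens = 3
Final answer: 3


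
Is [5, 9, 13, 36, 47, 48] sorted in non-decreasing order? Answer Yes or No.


Check consecutive pairs:
  5 <= 9? True
  9 <= 13? True
  13 <= 36? True
  36 <= 47? True
  47 <= 48? True
Every consecutive pair is in order, so the list is non-decreasing.
Final answer: Yes


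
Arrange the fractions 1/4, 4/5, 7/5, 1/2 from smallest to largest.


Convert to decimal for comparison:
  1/4 = 0.25
  4/5 = 0.8
  7/5 = 1.4
  1/2 = 0.5
Decimals in increasing order: 0.25 < 0.5 < 0.8 < 1.4
Writing each back as its fraction gives the sorted order.
Final answer: 1/4, 1/2, 4/5, 7/5


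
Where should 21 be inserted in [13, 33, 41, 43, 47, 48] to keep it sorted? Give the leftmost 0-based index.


List is sorted: [13, 33, 41, 43, 47, 48]
We need the leftmost position where 21 can be inserted, i.e. the first index whose element is >= 21 (or the end of the list if none is).
Binary search with low=0, high=6 (0-based indices):
  low=0, high=6, mid=3: a[3]=43 >= 21, so high = 3
  low=0, high=3, mid=1: a[1]=33 >= 21, so high = 1
  low=0, high=1, mid=0: a[0]=13 < 21, so low = 1
Now low = high = 1, so the insertion index is 1.
Final answer: 1


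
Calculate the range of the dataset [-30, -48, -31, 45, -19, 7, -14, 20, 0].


Maximum value: 45
Minimum value: -48
Range = 45 - (-48) = 93
Final answer: 93


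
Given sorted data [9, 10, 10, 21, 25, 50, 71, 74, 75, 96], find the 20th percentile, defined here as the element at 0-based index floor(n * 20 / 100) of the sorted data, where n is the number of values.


The dataset has n = 10 elements.
Index = floor(10 * 20 / 100) = floor(200 / 100) = floor(2) = 2
Counting from index 0 in the sorted data, the element at index 2 is 10.
Final answer: 10


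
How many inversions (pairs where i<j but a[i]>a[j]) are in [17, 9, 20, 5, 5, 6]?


For each element, count the later elements that are smaller than it:
  17 (index 0): smaller elements after it = [9, 5, 5, 6] -> 4
  9 (index 1): smaller elements after it = [5, 5, 6] -> 3
  20 (index 2): smaller elements after it = [5, 5, 6] -> 3
  5 (index 3): smaller elements after it = [] -> 0
  5 (index 4): smaller elements after it = [] -> 0
Total inversions = 4 + 3 + 3 + 0 + 0 = 10
Final answer: 10


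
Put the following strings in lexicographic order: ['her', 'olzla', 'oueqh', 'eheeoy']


Compare strings character by character (the first differing letter decides):
  'eheeoy' < 'her' since 'e' < 'h' at position 1
  'her' < 'olzla' since 'h' < 'o' at position 1
  'olzla' < 'oueqh' since 'l' < 'u' at position 2
Chaining these comparisons gives the alphabetical order.
Final answer: ['eheeoy', 'her', 'olzla', 'oueqh']


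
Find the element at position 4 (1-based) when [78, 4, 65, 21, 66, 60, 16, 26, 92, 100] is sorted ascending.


Sort ascending: [4, 16, 21, 26, 60, 65, 66, 78, 92, 100]
The 4th element (1-indexed) is at index 3.
Value = 26
Final answer: 26


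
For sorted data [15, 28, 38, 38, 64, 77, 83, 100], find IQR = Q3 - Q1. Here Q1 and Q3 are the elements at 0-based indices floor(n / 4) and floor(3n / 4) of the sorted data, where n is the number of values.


The data has n = 8 elements.
Q1 index = floor(8 / 4) = floor(2) = 2; Q3 index = floor(3 * 8 / 4) = floor(6) = 6
Q1 = element at index 2 = 38
Q3 = element at index 6 = 83
IQR = 83 - 38 = 45
Final answer: 45


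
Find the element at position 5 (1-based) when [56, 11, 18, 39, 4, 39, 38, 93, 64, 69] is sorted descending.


Sort descending: [93, 69, 64, 56, 39, 39, 38, 18, 11, 4]
The 5th element (1-indexed) is at index 4.
Value = 39
Final answer: 39


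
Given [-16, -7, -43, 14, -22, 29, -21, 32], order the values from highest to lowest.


Original list: [-16, -7, -43, 14, -22, 29, -21, 32]
Repeatedly take the largest remaining element:
  Remaining [-16, -7, -43, 14, -22, 29, -21, 32] -> largest is 32
  Remaining [-16, -7, -43, 14, -22, 29, -21] -> largest is 29
  Remaining [-16, -7, -43, 14, -22, -21] -> largest is 14
  Remaining [-16, -7, -43, -22, -21] -> largest is -7
  Remaining [-16, -43, -22, -21] -> largest is -16
  Remaining [-43, -22, -21] -> largest is -21
  Remaining [-43, -22] -> largest is -22
  Remaining [-43] -> largest is -43
Collecting the picks in order gives the descending list.
Final answer: [32, 29, 14, -7, -16, -21, -22, -43]


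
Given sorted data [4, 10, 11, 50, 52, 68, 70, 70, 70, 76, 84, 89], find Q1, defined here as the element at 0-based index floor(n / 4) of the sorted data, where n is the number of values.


The list has n = 12 elements.
Q1 index = floor(12 / 4) = floor(3) = 3
Counting from index 0 in the sorted data, the element at index 3 is 50.
Final answer: 50


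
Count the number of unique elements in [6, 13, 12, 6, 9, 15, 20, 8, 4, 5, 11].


List all unique values:
Distinct values: [4, 5, 6, 8, 9, 11, 12, 13, 15, 20]
Count = 10
Final answer: 10


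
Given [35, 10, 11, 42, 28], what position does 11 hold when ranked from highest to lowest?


Sort descending: [42, 35, 28, 11, 10]
Find 11 in the sorted list.
11 is at position 4.
Final answer: 4


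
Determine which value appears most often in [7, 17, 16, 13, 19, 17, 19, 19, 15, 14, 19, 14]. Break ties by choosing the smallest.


Count the frequency of each value:
  7 appears 1 time(s)
  13 appears 1 time(s)
  14 appears 2 time(s)
  15 appears 1 time(s)
  16 appears 1 time(s)
  17 appears 2 time(s)
  19 appears 4 time(s)
Maximum frequency is 4.
Only 19 reaches that frequency, so it is the mode.
Final answer: 19


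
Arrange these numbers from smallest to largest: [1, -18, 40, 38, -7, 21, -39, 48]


Original list: [1, -18, 40, 38, -7, 21, -39, 48]
Repeatedly take the smallest remaining element:
  Remaining [1, -18, 40, 38, -7, 21, -39, 48] -> smallest is -39
  Remaining [1, -18, 40, 38, -7, 21, 48] -> smallest is -18
  Remaining [1, 40, 38, -7, 21, 48] -> smallest is -7
  Remaining [1, 40, 38, 21, 48] -> smallest is 1
  Remaining [40, 38, 21, 48] -> smallest is 21
  Remaining [40, 38, 48] -> smallest is 38
  Remaining [40, 48] -> smallest is 40
  Remaining [48] -> smallest is 48
Collecting the picks in order gives the sorted list.
Final answer: [-39, -18, -7, 1, 21, 38, 40, 48]


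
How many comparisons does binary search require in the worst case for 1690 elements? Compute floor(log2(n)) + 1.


Binary search halves the search space each step.
Maximum comparisons = floor(log2(1690)) + 1
log2(1690) = 10.7228
floor(log2(1690)) = 10, so 10 + 1 = 11
Final answer: 11


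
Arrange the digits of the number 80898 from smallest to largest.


The number 80898 has digits: 8, 0, 8, 9, 8
Sorted: 0, 8, 8, 8, 9
Joining the sorted digits gives the result.
Final answer: 08889


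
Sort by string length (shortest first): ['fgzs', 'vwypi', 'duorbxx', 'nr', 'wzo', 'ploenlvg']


Compute lengths:
  'fgzs' has length 4
  'vwypi' has length 5
  'duorbxx' has length 7
  'nr' has length 2
  'wzo' has length 3
  'ploenlvg' has length 8
Lengths in increasing order: 2 < 3 < 4 < 5 < 7 < 8
Listing the words in that order gives the answer.
Final answer: ['nr', 'wzo', 'fgzs', 'vwypi', 'duorbxx', 'ploenlvg']


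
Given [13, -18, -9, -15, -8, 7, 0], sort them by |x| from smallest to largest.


Compute absolute values:
  |13| = 13
  |-18| = 18
  |-9| = 9
  |-15| = 15
  |-8| = 8
  |7| = 7
  |0| = 0
Absolute values in increasing order: 0 < 7 < 8 < 9 < 13 < 15 < 18
Listing the original numbers in that order gives the answer.
Final answer: [0, 7, -8, -9, 13, -15, -18]


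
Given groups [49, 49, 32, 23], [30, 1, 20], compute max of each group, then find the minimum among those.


Find max of each group:
  Group 1: [49, 49, 32, 23] -> max = 49
  Group 2: [30, 1, 20] -> max = 30
Maxes: [49, 30]
Minimum of maxes = 30
Final answer: 30


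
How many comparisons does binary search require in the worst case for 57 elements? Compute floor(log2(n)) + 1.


Binary search halves the search space each step.
Maximum comparisons = floor(log2(57)) + 1
log2(57) = 5.8329
floor(log2(57)) = 5, so 5 + 1 = 6
Final answer: 6


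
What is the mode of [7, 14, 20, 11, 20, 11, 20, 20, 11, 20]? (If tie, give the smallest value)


Count the frequency of each value:
  7 appears 1 time(s)
  11 appears 3 time(s)
  14 appears 1 time(s)
  20 appears 5 time(s)
Maximum frequency is 5.
Only 20 reaches that frequency, so it is the mode.
Final answer: 20


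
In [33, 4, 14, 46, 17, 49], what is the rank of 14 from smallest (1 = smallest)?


Sort ascending: [4, 14, 17, 33, 46, 49]
Find 14 in the sorted list.
14 is at position 2 (1-indexed).
Final answer: 2


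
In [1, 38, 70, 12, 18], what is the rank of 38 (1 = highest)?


Sort descending: [70, 38, 18, 12, 1]
Find 38 in the sorted list.
38 is at position 2.
Final answer: 2


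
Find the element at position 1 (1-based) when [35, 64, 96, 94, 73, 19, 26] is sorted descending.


Sort descending: [96, 94, 73, 64, 35, 26, 19]
The 1st element (1-indexed) is at index 0.
Value = 96
Final answer: 96


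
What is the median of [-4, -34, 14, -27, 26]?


First, sort the list: [-34, -27, -4, 14, 26]
The list has 5 elements (odd count).
The middle index is 2 (0-based), and the element there is -4.
Final answer: -4


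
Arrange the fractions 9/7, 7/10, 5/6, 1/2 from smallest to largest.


Convert to decimal for comparison:
  9/7 = 1.2857
  7/10 = 0.7
  5/6 = 0.8333
  1/2 = 0.5
Decimals in increasing order: 0.5 < 0.7 < 0.8333 < 1.2857
Writing each back as its fraction gives the sorted order.
Final answer: 1/2, 7/10, 5/6, 9/7


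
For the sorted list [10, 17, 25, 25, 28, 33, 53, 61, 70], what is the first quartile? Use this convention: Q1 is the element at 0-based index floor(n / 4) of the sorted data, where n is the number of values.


The list has n = 9 elements.
Q1 index = floor(9 / 4) = floor(2.25) = 2
Counting from index 0 in the sorted data, the element at index 2 is 25.
Final answer: 25


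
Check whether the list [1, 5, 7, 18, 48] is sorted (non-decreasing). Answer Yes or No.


Check consecutive pairs:
  1 <= 5? True
  5 <= 7? True
  7 <= 18? True
  18 <= 48? True
Every consecutive pair is in order, so the list is non-decreasing.
Final answer: Yes


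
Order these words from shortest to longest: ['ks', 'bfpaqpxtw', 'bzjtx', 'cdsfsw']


Compute lengths:
  'ks' has length 2
  'bfpaqpxtw' has length 9
  'bzjtx' has length 5
  'cdsfsw' has length 6
Lengths in increasing order: 2 < 5 < 6 < 9
Listing the words in that order gives the answer.
Final answer: ['ks', 'bzjtx', 'cdsfsw', 'bfpaqpxtw']


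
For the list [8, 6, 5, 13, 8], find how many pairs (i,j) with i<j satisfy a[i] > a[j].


For each element, count the later elements that are smaller than it:
  8 (index 0): smaller elements after it = [6, 5] -> 2
  6 (index 1): smaller elements after it = [5] -> 1
  5 (index 2): smaller elements after it = [] -> 0
  13 (index 3): smaller elements after it = [8] -> 1
Total inversions = 2 + 1 + 0 + 1 = 4
Final answer: 4


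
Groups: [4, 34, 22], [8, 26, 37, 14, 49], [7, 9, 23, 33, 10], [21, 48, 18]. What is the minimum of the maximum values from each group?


Find max of each group:
  Group 1: [4, 34, 22] -> max = 34
  Group 2: [8, 26, 37, 14, 49] -> max = 49
  Group 3: [7, 9, 23, 33, 10] -> max = 33
  Group 4: [21, 48, 18] -> max = 48
Maxes: [34, 49, 33, 48]
Minimum of maxes = 33
Final answer: 33


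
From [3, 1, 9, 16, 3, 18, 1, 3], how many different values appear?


List all unique values:
Distinct values: [1, 3, 9, 16, 18]
Count = 5
Final answer: 5


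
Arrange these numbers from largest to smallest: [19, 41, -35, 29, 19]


Original list: [19, 41, -35, 29, 19]
Repeatedly take the largest remaining element:
  Remaining [19, 41, -35, 29, 19] -> largest is 41
  Remaining [19, -35, 29, 19] -> largest is 29
  Remaining [19, -35, 19] -> largest is 19
  Remaining [-35, 19] -> largest is 19
  Remaining [-35] -> largest is -35
Collecting the picks in order gives the descending list.
Final answer: [41, 29, 19, 19, -35]


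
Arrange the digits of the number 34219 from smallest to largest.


The number 34219 has digits: 3, 4, 2, 1, 9
Sorted: 1, 2, 3, 4, 9
Joining the sorted digits gives the result.
Final answer: 12349


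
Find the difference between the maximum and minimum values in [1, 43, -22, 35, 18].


Maximum value: 43
Minimum value: -22
Range = 43 - (-22) = 65
Final answer: 65


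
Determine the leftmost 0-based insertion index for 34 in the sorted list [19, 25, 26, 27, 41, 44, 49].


List is sorted: [19, 25, 26, 27, 41, 44, 49]
We need the leftmost position where 34 can be inserted, i.e. the first index whose element is >= 34 (or the end of the list if none is).
Binary search with low=0, high=7 (0-based indices):
  low=0, high=7, mid=3: a[3]=27 < 34, so low = 4
  low=4, high=7, mid=5: a[5]=44 >= 34, so high = 5
  low=4, high=5, mid=4: a[4]=41 >= 34, so high = 4
Now low = high = 4, so the insertion index is 4.
Final answer: 4


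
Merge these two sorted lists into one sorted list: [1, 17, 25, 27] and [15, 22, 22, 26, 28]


List A: [1, 17, 25, 27]
List B: [15, 22, 22, 26, 28]
Repeatedly compare the front elements and take the smaller:
  1 vs 15 -> take 1
  17 vs 15 -> take 15
  17 vs 22 -> take 17
  25 vs 22 -> take 22
  25 vs 22 -> take 22
  25 vs 26 -> take 25
  27 vs 26 -> take 26
  27 vs 28 -> take 27
  A is exhausted; append the rest of B: [28]
Final answer: [1, 15, 17, 22, 22, 25, 26, 27, 28]
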